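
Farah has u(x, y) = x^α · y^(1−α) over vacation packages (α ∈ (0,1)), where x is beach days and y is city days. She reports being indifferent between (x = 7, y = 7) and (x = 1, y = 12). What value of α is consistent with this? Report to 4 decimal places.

Indifference: 7^α · 7^(1−α) = 1^α · 12^(1−α).
Rearrange to (7/1)^α = (12/7)^(1−α) and take logs: α·1.9459101 = (1−α)·0.5389965.
With A = 1.9459101 and B = 0.5389965: α·A = (1−α)·B, so α = B/(A+B) = 0.5389965/2.4849066 ≈ 0.2169.

α ≈ 0.2169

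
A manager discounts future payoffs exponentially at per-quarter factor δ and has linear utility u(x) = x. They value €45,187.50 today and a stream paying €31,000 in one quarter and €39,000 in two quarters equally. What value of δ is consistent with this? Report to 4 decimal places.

δ ≈ 0.7500

The stream is worth 31000δ + 39000δ² today, so 31000δ + 39000δ² = 45187.50.
So 39000δ² + 31000δ − 45187.50 = 0.
By the quadratic formula (taking the positive root), δ = (−31000 + √8010250000.00) / 78000 ≈ 0.7500.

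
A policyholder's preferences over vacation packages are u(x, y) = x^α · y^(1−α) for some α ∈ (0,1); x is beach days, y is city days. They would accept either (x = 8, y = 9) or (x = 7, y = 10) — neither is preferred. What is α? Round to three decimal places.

α ≈ 0.441

The Cobb–Douglas utilities coincide, so 8^α·9^(1−α) = 7^α·10^(1−α).
Taking logs: α·ln 8 + (1−α)·ln 9 = α·ln 7 + (1−α)·ln 10, i.e. α·0.133531 = (1−α)·0.105361.
Thus α·(0.238892) = 0.105361, so α = 0.105361/0.238892 ≈ 0.441.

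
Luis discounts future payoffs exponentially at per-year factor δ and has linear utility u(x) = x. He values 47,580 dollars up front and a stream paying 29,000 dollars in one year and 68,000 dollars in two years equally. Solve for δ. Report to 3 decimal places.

δ ≈ 0.650

The stream is worth 29000δ + 68000δ² today, so 29000δ + 68000δ² = 47580.
That is, 68000δ² + 29000δ − 47580 = 0, a quadratic in δ.
By the quadratic formula (taking the positive root), δ = (−29000 + √13782760000.00) / 136000 ≈ 0.650.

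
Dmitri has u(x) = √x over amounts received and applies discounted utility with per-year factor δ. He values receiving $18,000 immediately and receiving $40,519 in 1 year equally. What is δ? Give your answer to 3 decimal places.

Equating discounted utilities: u(18000) = δ·u(40519) ⇒ δ = u(18000)/u(40519).
With u(x) = √x: δ = √18000/√40519 = √(18000/40519) = 0.66651.

δ ≈ 0.667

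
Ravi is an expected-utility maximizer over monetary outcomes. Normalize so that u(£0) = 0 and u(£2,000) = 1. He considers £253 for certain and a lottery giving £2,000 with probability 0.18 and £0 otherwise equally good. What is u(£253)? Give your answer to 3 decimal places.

0.180

u(£253) equals the lottery's expected utility: 0.18·1 + 0.82·0 = 0.18.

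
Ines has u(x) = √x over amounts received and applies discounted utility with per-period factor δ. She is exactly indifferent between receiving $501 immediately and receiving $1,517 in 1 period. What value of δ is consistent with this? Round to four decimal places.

Indifference means u(501) = δ · u(1517), so δ = u(501)/u(1517).
Since u(x) = √x, δ = √(501/1517) = 0.57468.

δ ≈ 0.5747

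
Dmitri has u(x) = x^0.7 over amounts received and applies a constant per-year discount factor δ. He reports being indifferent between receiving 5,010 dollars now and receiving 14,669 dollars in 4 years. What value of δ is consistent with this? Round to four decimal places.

Equating discounted utilities: u(5010) = δ^4·u(14669) ⇒ δ^4 = u(5010)/u(14669).
With u(x) = x^0.7: δ^4 = 5010^0.7/14669^0.7 = (5010/14669)^0.7 = 0.47142.
Hence δ = (0.47142)^(1/4) = 0.828613.

δ ≈ 0.8286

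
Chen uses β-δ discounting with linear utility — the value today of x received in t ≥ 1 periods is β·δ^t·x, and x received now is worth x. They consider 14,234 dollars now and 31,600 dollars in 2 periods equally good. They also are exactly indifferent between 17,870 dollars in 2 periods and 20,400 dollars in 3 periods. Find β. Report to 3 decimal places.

β ≈ 0.587

From the later pair, β·δ^2·17870 = β·δ^3·20400; dividing through, δ = 17870/20400 = 0.87598.
Now use the now-vs-future pair: 14234 = β·δ^2·31600 gives β = 14234/(0.76734·31600) ≈ 0.587.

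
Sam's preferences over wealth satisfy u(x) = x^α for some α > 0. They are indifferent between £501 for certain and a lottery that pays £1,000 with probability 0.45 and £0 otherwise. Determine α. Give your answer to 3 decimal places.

α ≈ 1.155

EU(lottery) = 0.45·1000^α + 0.55·0 = 0.45·1000^α.
Indifference: 501^α = 0.45·1000^α, so (501/1000)^α = 0.45.
α = ln(0.45) / ln(501/1000) = -0.798508/-0.691149 ≈ 1.155.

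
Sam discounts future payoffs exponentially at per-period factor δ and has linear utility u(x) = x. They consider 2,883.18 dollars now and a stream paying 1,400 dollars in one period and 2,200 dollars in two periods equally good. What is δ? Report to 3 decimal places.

Equating present values: 2883.18 = 1400δ + 2200δ².
So 2200δ² + 1400δ − 2883.18 = 0.
δ = (−1400 + √(1400² + 4·2200·2883.18)) / (2·2200) = (−1400 + √27331984.00) / 4400 ≈ 0.870.

δ ≈ 0.870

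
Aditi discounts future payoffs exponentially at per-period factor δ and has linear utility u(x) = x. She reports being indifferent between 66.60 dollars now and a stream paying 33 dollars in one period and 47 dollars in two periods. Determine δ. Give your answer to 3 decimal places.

δ ≈ 0.890

Present value of the stream is 33·δ + 47·δ². Indifference gives 33δ + 47δ² = 66.60.
Rearranged: 47δ² + 33δ − 66.60 = 0.
The positive root is δ = [−33 + √(33² + 4·47·66.60)] / (2·47) = (−33 + 116.661)/94 ≈ 0.890.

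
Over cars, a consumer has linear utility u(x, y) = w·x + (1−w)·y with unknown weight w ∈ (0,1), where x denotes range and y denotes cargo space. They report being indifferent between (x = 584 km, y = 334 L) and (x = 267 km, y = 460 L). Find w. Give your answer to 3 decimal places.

Indifference: w·584 + (1−w)·334 = w·267 + (1−w)·460.
Rearranging, 317·w − 126·(1−w) = 0.
The marginal rate of substitution is 126/317, so w = 126/(317+126) = 0.284.

w = 0.284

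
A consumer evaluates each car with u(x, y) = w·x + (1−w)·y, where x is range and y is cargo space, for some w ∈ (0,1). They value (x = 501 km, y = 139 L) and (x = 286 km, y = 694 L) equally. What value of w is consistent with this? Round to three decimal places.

w = 0.721

Equating utilities: w·501 + (1−w)·139 = w·286 + (1−w)·694.
Rearranging, 215·w − 555·(1−w) = 0.
Hence w = 555/(215+555) = 555/770 = 0.721.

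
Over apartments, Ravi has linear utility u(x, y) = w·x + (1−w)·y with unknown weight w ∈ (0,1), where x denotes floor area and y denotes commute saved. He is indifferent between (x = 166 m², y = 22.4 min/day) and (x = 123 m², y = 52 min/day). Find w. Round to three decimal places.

Indifference: w·166 + (1−w)·22.4 = w·123 + (1−w)·52.
w·(166−123) = (1−w)·(52−22.4), i.e. w·43 = (1−w)·29.6.
Hence w = 29.6/(43+29.6) = 29.6/72.6 = 0.408.

w = 0.408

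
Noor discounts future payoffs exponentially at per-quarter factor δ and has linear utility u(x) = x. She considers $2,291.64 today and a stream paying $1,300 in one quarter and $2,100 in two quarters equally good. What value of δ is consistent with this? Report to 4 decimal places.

The stream is worth 1300δ + 2100δ² today, so 1300δ + 2100δ² = 2291.64.
That is, 2100δ² + 1300δ − 2291.64 = 0, a quadratic in δ.
δ = (−1300 + √(1300² + 4·2100·2291.64)) / (2·2100) = (−1300 + √20939776.00) / 4200 ≈ 0.7800.

δ ≈ 0.7800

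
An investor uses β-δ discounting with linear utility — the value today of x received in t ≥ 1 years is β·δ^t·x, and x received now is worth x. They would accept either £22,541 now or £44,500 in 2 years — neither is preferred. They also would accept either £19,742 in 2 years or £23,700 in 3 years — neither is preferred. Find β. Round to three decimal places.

Both payoffs in the second observation are in the future, so β drops out: δ^2·19742 = δ^3·23700 ⇒ δ = 19742/23700 = 0.83300.
Now use the now-vs-future pair: 22541 = β·δ^2·44500 gives β = 22541/(0.69388·44500) ≈ 0.730.

β ≈ 0.730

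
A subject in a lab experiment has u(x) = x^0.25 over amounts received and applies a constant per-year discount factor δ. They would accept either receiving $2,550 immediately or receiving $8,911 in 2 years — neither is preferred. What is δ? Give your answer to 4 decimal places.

Equating discounted utilities: u(2550) = δ^2·u(8911) ⇒ δ^2 = u(2550)/u(8911).
With u(x) = x^0.25: δ^2 = 2550^0.25/8911^0.25 = (2550/8911)^0.25 = 0.73140.
Hence δ = (0.73140)^(1/2) = 0.855218.

δ ≈ 0.8552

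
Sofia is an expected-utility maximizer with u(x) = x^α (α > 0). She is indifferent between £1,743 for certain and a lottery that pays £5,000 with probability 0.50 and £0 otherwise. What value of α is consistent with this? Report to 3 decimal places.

α ≈ 0.658

The lottery's expected utility is 0.50·u(5000) + 0.50·u(0) = 0.50·5000^α (since u(0) = 0 for α > 0).
Indifference: 1743^α = 0.50·5000^α, so (1743/5000)^α = 0.50.
Take logs: α = ln 0.50 / ln(1743/5000) ≈ 0.65774.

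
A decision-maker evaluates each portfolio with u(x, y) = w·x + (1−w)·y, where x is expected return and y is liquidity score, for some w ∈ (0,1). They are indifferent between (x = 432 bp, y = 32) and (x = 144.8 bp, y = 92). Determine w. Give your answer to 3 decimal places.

Indifference: w·432 + (1−w)·32 = w·144.8 + (1−w)·92.
Collecting terms: w·287.2 = (1−w)·60.
The marginal rate of substitution is 60/287.2, so w = 60/(287.2+60) = 0.173.

w = 0.173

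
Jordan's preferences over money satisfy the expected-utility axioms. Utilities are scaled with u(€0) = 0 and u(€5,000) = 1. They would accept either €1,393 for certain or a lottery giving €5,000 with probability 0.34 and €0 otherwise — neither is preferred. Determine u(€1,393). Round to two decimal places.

0.34

By the standard-gamble method, u(€1,393) is just the indifference probability on the best outcome: 0.34.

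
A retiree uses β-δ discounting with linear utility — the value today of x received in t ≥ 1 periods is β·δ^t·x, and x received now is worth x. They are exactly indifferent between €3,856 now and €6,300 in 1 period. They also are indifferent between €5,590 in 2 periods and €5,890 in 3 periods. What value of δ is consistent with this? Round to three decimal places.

δ ≈ 0.949

Both payoffs in the second observation are in the future, so β drops out: δ^2·5590 = δ^3·5890 ⇒ δ = 5590/5890 = 0.94907.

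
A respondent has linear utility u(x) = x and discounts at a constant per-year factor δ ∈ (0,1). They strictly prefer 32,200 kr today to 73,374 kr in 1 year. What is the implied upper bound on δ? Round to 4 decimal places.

δ < 0.4388

The preference means 32200 > δ·73374.
So δ < 32200/73374 = 0.43885.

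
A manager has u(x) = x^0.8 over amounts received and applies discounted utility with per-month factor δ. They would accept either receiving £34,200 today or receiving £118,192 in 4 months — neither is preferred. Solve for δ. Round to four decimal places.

The payoff in 4 months is discounted by δ^4, so u(34200) = δ^4·u(118192) and δ^4 = u(34200)/u(118192).
Since u(x) = x^0.8, δ^4 = (34200/118192)^0.8 = 0.28936^0.8 = 0.37081.
Hence δ = (0.37081)^(1/4) = 0.780347.

δ ≈ 0.7803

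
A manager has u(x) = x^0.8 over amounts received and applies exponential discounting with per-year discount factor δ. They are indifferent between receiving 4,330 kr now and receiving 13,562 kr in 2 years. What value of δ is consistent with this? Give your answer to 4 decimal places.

The payoff in 2 years is discounted by δ^2, so u(4330) = δ^2·u(13562) and δ^2 = u(4330)/u(13562).
Since u(x) = x^0.8, δ^2 = (4330/13562)^0.8 = 0.31927^0.8 = 0.40117.
Hence δ = (0.40117)^(1/2) = 0.633382.

δ ≈ 0.6334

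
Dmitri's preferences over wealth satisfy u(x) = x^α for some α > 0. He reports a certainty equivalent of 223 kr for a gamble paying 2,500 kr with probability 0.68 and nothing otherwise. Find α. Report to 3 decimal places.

α ≈ 0.160

EU(lottery) = 0.68·2500^α + 0.32·0 = 0.68·2500^α.
Equating: 223^α = 0.68·2500^α, i.e. 0.0892^α = 0.68.
α = ln(0.68) / ln(223/2500) = -0.385662/-2.416874 ≈ 0.160.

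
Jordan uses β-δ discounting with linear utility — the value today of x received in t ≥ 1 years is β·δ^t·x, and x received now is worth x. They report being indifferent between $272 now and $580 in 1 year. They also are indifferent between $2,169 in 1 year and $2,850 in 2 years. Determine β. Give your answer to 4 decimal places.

The second indifference involves only future payoffs, so β cancels: β·δ^1·2169 = β·δ^2·2850, giving δ = 2169/2850 = 0.76105.
Substituting δ into 272 = β·δ·580: β = 272/(441.411) ≈ 0.6162.

β ≈ 0.6162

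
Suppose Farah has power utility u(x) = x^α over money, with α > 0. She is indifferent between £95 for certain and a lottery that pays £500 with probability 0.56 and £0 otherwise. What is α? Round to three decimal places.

EU(lottery) = 0.56·500^α + 0.44·0 = 0.56·500^α.
Indifference: 95^α = 0.56·500^α, so (95/500)^α = 0.56.
Take logs: α = ln 0.56 / ln(95/500) ≈ 0.34913.

α ≈ 0.349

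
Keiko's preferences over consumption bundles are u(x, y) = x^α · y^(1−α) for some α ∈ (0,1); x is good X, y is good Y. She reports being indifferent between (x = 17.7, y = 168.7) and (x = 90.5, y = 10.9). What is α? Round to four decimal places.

The Cobb–Douglas utilities coincide, so 17.7^α·168.7^(1−α) = 90.5^α·10.9^(1−α).
Taking logs: α·ln 17.7 + (1−α)·ln 168.7 = α·ln 90.5 + (1−α)·ln 10.9, i.e. α·-1.6317852 = (1−α)·-2.7393592.
So α/(1−α) = (-2.7393592)/(-1.6317852) = 1.6787499, and α = 1.6787499/2.6787499 ≈ 0.6267.

α ≈ 0.6267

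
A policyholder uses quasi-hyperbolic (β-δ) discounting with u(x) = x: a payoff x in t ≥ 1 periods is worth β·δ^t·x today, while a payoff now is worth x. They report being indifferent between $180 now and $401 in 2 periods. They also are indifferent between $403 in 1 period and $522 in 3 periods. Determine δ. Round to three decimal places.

δ ≈ 0.879

From the later pair, β·δ^1·403 = β·δ^3·522; dividing through, δ^2 = 403/522 = 0.77203, so δ = 0.87865.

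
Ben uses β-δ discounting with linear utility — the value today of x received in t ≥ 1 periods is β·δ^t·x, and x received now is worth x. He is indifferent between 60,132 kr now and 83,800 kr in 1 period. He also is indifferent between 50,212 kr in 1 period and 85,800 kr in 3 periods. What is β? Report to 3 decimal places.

Both payoffs in the second observation are in the future, so β drops out: δ^1·50212 = δ^3·85800 ⇒ δ^2 = 50212/85800 = 0.58522, so δ = 0.76500.
The first indifference: 60132 = β·δ·83800, so β = 60132/(δ·83800) = 60132/(0.76500·83800) ≈ 0.938.

β ≈ 0.938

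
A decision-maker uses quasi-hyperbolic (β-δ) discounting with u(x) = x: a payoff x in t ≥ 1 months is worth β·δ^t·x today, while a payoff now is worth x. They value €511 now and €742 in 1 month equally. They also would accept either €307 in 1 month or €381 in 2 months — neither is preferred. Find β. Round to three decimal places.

The second indifference involves only future payoffs, so β cancels: β·δ^1·307 = β·δ^2·381, giving δ = 307/381 = 0.80577.
Now use the now-vs-future pair: 511 = β·δ·742 gives β = 511/(0.80577·742) ≈ 0.855.

β ≈ 0.855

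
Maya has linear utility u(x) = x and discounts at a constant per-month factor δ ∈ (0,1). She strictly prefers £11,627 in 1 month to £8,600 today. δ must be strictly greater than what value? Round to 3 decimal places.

δ > 0.740

Under u(x) = x this choice says 8600 < δ·11627.
Dividing through by 11627 gives δ > 0.73966.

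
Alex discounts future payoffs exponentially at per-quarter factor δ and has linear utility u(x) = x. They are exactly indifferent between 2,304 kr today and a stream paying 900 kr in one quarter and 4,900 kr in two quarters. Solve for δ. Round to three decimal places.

δ ≈ 0.600

Present value of the stream is 900·δ + 4900·δ². Indifference gives 900δ + 4900δ² = 2304.
That is, 4900δ² + 900δ − 2304 = 0, a quadratic in δ.
δ = (−900 + √(900² + 4·4900·2304)) / (2·4900) = (−900 + √45968400.00) / 9800 ≈ 0.600.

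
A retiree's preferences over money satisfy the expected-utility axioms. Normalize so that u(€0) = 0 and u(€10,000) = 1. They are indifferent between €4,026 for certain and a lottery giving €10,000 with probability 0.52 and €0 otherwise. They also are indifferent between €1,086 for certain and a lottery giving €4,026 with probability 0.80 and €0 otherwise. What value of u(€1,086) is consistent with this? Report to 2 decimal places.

From the first indifference, u(€4,026) = 0.52·u(€10,000) + 0.48·u(€0) = 0.52·1 + 0.48·0 = 0.52.
The second indifference gives u(€1,086) = 0.80·u(€4,026) + 0.20·u(€0) = 0.80·0.52 + 0.20·0.00 = 0.4160.

0.42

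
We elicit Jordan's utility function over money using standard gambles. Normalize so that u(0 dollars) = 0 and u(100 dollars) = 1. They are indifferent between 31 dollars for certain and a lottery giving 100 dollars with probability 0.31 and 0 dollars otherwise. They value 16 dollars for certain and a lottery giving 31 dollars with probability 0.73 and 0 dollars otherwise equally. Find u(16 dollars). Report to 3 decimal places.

0.226

The first gamble pins u(31 dollars): it must equal 0.31·1 + 0.69·0 = 0.31.
Then u(16 dollars) = 0.73·u(31 dollars) + 0.27·u(0 dollars) = 0.73·0.31 + 0.27·0.00 = 0.2263.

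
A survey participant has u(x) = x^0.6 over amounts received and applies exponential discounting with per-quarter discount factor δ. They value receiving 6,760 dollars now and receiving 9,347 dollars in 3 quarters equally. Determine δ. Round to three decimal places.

Equating discounted utilities: u(6760) = δ^3·u(9347) ⇒ δ^3 = u(6760)/u(9347).
Since u(x) = x^0.6, δ^3 = (6760/9347)^0.6 = 0.72323^0.6 = 0.82331.
Hence δ = (0.82331)^(1/3) = 0.93725.

δ ≈ 0.937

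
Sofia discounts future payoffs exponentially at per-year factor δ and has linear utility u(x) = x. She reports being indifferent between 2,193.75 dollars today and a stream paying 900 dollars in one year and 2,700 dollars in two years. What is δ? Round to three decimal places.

Present value of the stream is 900·δ + 2700·δ². Indifference gives 900δ + 2700δ² = 2193.75.
So 2700δ² + 900δ − 2193.75 = 0.
By the quadratic formula (taking the positive root), δ = (−900 + √24502500.00) / 5400 ≈ 0.750.

δ ≈ 0.750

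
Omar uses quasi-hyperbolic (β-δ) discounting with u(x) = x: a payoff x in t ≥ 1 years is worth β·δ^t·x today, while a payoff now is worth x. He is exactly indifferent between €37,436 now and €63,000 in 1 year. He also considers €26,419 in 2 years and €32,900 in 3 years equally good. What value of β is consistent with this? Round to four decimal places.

The second indifference involves only future payoffs, so β cancels: β·δ^2·26419 = β·δ^3·32900, giving δ = 26419/32900 = 0.80301.
The first indifference: 37436 = β·δ·63000, so β = 37436/(δ·63000) = 37436/(0.80301·63000) ≈ 0.7400.

β ≈ 0.7400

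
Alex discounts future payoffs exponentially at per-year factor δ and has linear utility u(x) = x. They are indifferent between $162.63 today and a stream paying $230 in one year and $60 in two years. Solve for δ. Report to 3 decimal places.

δ ≈ 0.610

The stream is worth 230δ + 60δ² today, so 230δ + 60δ² = 162.63.
That is, 60δ² + 230δ − 162.63 = 0, a quadratic in δ.
δ = (−230 + √(230² + 4·60·162.63)) / (2·60) = (−230 + √91931.20) / 120 ≈ 0.610.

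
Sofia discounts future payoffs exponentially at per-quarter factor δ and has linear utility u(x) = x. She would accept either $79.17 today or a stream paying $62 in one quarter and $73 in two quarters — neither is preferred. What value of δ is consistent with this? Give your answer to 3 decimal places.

The stream is worth 62δ + 73δ² today, so 62δ + 73δ² = 79.17.
So 73δ² + 62δ − 79.17 = 0.
The positive root is δ = [−62 + √(62² + 4·73·79.17)] / (2·73) = (−62 + 164.200)/146 ≈ 0.700.

δ ≈ 0.700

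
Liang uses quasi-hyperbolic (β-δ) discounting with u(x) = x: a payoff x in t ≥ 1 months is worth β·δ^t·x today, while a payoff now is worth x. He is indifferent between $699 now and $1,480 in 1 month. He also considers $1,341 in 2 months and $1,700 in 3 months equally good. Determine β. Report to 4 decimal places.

Both payoffs in the second observation are in the future, so β drops out: δ^2·1341 = δ^3·1700 ⇒ δ = 1341/1700 = 0.78882.
Now use the now-vs-future pair: 699 = β·δ·1480 gives β = 699/(0.78882·1480) ≈ 0.5987.

β ≈ 0.5987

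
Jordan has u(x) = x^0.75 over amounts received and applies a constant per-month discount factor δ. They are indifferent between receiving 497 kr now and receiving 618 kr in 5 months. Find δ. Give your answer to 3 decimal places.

Indifference means u(497) = δ^5 · u(618), so δ^5 = u(497)/u(618).
Since u(x) = x^0.75, δ^5 = (497/618)^0.75 = 0.80421^0.75 = 0.84923.
So δ = 0.84923^(1/5) ≈ 0.968.

δ ≈ 0.968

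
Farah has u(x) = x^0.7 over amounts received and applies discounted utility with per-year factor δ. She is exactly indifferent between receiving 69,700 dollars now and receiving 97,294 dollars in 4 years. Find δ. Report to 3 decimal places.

δ ≈ 0.943

The payoff in 4 years is discounted by δ^4, so u(69700) = δ^4·u(97294) and δ^4 = u(69700)/u(97294).
With u(x) = x^0.7: δ^4 = 69700^0.7/97294^0.7 = (69700/97294)^0.7 = 0.79178.
So δ = 0.79178^(1/4) ≈ 0.943.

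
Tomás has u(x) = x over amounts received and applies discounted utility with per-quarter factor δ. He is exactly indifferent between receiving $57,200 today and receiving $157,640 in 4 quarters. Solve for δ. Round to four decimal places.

δ ≈ 0.7761

The payoff in 4 quarters is discounted by δ^4, so u(57200) = δ^4·u(157640) and δ^4 = u(57200)/u(157640).
With u(x) = x: δ^4 = 57200/157640 = 0.36285.
Hence δ = (0.36285)^(1/4) = 0.776126.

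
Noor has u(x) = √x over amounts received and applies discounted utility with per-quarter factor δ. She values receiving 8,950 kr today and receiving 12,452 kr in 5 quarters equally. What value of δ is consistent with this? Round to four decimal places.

The payoff in 5 quarters is discounted by δ^5, so u(8950) = δ^5·u(12452) and δ^5 = u(8950)/u(12452).
Since u(x) = √x, δ^5 = √(8950/12452) = 0.84780.
Hence δ = (0.84780)^(1/5) = 0.967517.

δ ≈ 0.9675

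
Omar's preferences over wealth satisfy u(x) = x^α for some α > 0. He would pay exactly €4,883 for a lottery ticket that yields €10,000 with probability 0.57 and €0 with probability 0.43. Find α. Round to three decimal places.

α ≈ 0.784

Since u(0) = 0, the lottery's EU is 0.57·10000^α.
Setting u(4883) equal to that: 4883^α = 0.57·10000^α ⇒ (4883/10000)^α = 0.57.
Taking logs: α·ln(4883/10000) = ln(0.57), so α = -0.562119 / -0.716825 ≈ 0.784.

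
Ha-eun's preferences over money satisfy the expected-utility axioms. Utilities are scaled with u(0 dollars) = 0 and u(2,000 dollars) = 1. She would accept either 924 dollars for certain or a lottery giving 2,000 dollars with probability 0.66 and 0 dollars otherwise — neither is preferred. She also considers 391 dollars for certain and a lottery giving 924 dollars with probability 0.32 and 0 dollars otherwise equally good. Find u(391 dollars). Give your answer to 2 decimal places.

0.21

First, u(924 dollars) = 0.66·u(2,000 dollars) + 0.34·u(0 dollars) = 0.66.
Chaining: u(391 dollars) = 0.32·0.66 + 0.68·0.00 = 0.2112.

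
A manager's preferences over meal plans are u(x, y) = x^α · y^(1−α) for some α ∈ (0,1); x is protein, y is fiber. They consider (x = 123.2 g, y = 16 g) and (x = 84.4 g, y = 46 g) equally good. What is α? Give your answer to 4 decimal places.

α ≈ 0.7363

Set the two utilities equal: 123.2^α·16^(1−α) = 84.4^α·46^(1−α).
(123.2/84.4)^α = (46/16)^(1−α); take logs: α·ln(123.2/84.4) = (1−α)·ln(46/16), i.e. α·0.3782416 = (1−α)·1.0560527.
So α/(1−α) = (1.0560527)/(0.3782416) = 2.7920057, and α = 2.7920057/3.7920057 ≈ 0.7363.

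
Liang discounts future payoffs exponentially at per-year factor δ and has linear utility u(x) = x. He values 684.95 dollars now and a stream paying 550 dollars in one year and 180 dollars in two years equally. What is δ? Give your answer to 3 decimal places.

δ ≈ 0.950

The stream is worth 550δ + 180δ² today, so 550δ + 180δ² = 684.95.
That is, 180δ² + 550δ − 684.95 = 0, a quadratic in δ.
By the quadratic formula (taking the positive root), δ = (−550 + √795664.00) / 360 ≈ 0.950.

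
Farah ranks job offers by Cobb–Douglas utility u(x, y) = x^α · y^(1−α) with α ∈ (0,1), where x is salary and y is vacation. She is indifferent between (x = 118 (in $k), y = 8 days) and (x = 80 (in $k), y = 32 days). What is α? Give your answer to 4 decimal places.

Set the two utilities equal: 118^α·8^(1−α) = 80^α·32^(1−α).
Rearrange to (118/80)^α = (32/8)^(1−α) and take logs: α·0.3886580 = (1−α)·1.3862944.
With A = 0.3886580 and B = 1.3862944: α·A = (1−α)·B, so α = B/(A+B) = 1.3862944/1.7749524 ≈ 0.7810.

α ≈ 0.7810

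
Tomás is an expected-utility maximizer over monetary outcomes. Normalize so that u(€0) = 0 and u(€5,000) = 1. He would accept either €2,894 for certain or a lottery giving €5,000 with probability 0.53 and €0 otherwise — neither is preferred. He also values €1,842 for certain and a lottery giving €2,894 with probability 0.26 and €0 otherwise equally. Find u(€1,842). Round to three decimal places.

0.138

The first gamble pins u(€2,894): it must equal 0.53·1 + 0.47·0 = 0.53.
Then u(€1,842) = 0.26·u(€2,894) + 0.74·u(€0) = 0.26·0.53 + 0.74·0.00 = 0.1378.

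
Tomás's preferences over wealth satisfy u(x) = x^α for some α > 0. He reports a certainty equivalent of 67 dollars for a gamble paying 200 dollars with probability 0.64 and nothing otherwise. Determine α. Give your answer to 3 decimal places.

The lottery's expected utility is 0.64·u(200) + 0.36·u(0) = 0.64·200^α (since u(0) = 0 for α > 0).
Equating: 67^α = 0.64·200^α, i.e. 0.3350^α = 0.64.
Take logs: α = ln 0.64 / ln(67/200) ≈ 0.40808.

α ≈ 0.408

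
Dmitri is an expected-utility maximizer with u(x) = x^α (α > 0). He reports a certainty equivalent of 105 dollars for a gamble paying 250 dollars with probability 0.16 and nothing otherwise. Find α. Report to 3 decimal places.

The lottery's expected utility is 0.16·u(250) + 0.84·u(0) = 0.16·250^α (since u(0) = 0 for α > 0).
Equating: 105^α = 0.16·250^α, i.e. 0.4200^α = 0.16.
α = ln(0.16) / ln(105/250) = -1.832581/-0.867501 ≈ 2.112.

α ≈ 2.112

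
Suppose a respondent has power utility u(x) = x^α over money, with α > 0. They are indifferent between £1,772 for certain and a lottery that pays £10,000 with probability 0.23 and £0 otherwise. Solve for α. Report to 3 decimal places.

EU(lottery) = 0.23·10000^α + 0.77·0 = 0.23·10000^α.
Indifference: 1772^α = 0.23·10000^α, so (1772/10000)^α = 0.23.
Taking logs: α·ln(1772/10000) = ln(0.23), so α = -1.469676 / -1.730476 ≈ 0.849.

α ≈ 0.849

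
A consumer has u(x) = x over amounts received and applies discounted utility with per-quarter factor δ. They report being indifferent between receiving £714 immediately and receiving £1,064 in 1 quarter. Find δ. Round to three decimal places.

Indifference means u(714) = δ · u(1064), so δ = u(714)/u(1064).
With u(x) = x: δ = 714/1064 = 0.67105.

δ ≈ 0.671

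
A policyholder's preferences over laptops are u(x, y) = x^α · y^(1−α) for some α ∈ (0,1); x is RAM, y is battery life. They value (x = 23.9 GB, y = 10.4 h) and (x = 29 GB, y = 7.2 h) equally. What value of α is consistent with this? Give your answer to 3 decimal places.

The Cobb–Douglas utilities coincide, so 23.9^α·10.4^(1−α) = 29^α·7.2^(1−α).
(23.9/29)^α = (7.2/10.4)^(1−α); take logs: α·ln(23.9/29) = (1−α)·ln(7.2/10.4), i.e. α·-0.193417 = (1−α)·-0.367725.
With A = -0.193417 and B = -0.367725: α·A = (1−α)·B, so α = B/(A+B) = -0.367725/-0.561142 ≈ 0.655.

α ≈ 0.655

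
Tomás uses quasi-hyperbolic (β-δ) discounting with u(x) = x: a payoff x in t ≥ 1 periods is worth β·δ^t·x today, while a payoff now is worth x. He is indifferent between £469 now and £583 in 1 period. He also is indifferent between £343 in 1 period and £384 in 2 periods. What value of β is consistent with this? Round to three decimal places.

Both payoffs in the second observation are in the future, so β drops out: δ^1·343 = δ^2·384 ⇒ δ = 343/384 = 0.89323.
Substituting δ into 469 = β·δ·583: β = 469/(520.753) ≈ 0.901.

β ≈ 0.901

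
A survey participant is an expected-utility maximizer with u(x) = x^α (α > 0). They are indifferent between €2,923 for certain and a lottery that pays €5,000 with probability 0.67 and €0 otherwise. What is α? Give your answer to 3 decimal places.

α ≈ 0.746

EU(lottery) = 0.67·5000^α + 0.33·0 = 0.67·5000^α.
Setting u(2923) equal to that: 2923^α = 0.67·5000^α ⇒ (2923/5000)^α = 0.67.
α = ln(0.67) / ln(2923/5000) = -0.400478/-0.536827 ≈ 0.746.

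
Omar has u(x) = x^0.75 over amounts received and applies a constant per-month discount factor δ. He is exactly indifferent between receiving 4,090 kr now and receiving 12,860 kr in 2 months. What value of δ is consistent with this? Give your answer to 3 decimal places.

Equating discounted utilities: u(4090) = δ^2·u(12860) ⇒ δ^2 = u(4090)/u(12860).
Since u(x) = x^0.75, δ^2 = (4090/12860)^0.75 = 0.31804^0.75 = 0.42351.
Hence δ = (0.42351)^(1/2) = 0.65078.

δ ≈ 0.651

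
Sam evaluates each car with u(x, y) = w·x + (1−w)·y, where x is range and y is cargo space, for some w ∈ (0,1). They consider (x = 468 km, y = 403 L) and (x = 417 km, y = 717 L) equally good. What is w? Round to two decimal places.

w = 0.86

Indifference: w·468 + (1−w)·403 = w·417 + (1−w)·717.
Rearranging, 51·w − 314·(1−w) = 0.
Hence w = 314/(51+314) = 314/365 = 0.86.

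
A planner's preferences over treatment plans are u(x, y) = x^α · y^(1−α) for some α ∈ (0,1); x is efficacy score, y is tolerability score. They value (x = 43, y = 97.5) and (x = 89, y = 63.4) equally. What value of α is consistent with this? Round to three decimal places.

α ≈ 0.372

Set the two utilities equal: 43^α·97.5^(1−α) = 89^α·63.4^(1−α).
Rearrange to (43/89)^α = (63.4/97.5)^(1−α) and take logs: α·-0.727436 = (1−α)·-0.430389.
So α/(1−α) = (-0.430389)/(-0.727436) = 0.591652, and α = 0.591652/1.591652 ≈ 0.372.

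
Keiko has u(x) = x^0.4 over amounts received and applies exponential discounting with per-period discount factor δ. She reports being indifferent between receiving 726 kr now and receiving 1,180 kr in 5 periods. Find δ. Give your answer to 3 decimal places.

The payoff in 5 periods is discounted by δ^5, so u(726) = δ^5·u(1180) and δ^5 = u(726)/u(1180).
Since u(x) = x^0.4, δ^5 = (726/1180)^0.4 = 0.61525^0.4 = 0.82342.
Hence δ = (0.82342)^(1/5) = 0.96189.

δ ≈ 0.962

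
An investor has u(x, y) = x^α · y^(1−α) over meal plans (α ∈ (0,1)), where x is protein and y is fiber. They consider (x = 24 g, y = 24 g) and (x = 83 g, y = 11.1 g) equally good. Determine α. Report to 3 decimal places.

α ≈ 0.383

The Cobb–Douglas utilities coincide, so 24^α·24^(1−α) = 83^α·11.1^(1−α).
Taking logs: α·ln 24 + (1−α)·ln 24 = α·ln 83 + (1−α)·ln 11.1, i.e. α·-1.240787 = (1−α)·-0.771109.
So α/(1−α) = (-0.771109)/(-1.240787) = 0.621468, and α = 0.621468/1.621468 ≈ 0.383.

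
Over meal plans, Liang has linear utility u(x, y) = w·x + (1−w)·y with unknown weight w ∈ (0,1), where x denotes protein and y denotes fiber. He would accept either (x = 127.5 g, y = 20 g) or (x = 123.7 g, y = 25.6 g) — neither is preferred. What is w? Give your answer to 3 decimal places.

w = 0.596

u(127.5,20) = u(123.7,25.6) means w·127.5 + (1−w)·20 = w·123.7 + (1−w)·25.6.
Rearranging, 3.8·w − 5.6·(1−w) = 0.
The marginal rate of substitution is 5.6/3.8, so w = 5.6/(3.8+5.6) = 0.596.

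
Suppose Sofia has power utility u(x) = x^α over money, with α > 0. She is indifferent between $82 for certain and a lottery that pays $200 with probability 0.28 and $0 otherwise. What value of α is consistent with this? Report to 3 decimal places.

The lottery's expected utility is 0.28·u(200) + 0.72·u(0) = 0.28·200^α (since u(0) = 0 for α > 0).
Equating: 82^α = 0.28·200^α, i.e. 0.4100^α = 0.28.
α = ln(0.28) / ln(82/200) = -1.272966/-0.891598 ≈ 1.428.

α ≈ 1.428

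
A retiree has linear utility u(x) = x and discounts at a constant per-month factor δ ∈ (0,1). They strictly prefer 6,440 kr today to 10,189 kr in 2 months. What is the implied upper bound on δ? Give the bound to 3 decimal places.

The preference means 6440 > δ^2·10189.
So δ^2 < 6440/10189 = 0.63205; taking the square root of both positive sides preserves the inequality.
δ < 0.63205^(1/2) = 0.795.

δ < 0.795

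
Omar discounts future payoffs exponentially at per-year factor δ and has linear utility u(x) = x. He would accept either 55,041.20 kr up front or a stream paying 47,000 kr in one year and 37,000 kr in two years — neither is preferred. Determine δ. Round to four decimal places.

δ ≈ 0.7400

Present value of the stream is 47000·δ + 37000·δ². Indifference gives 47000δ + 37000δ² = 55041.20.
Rearranged: 37000δ² + 47000δ − 55041.20 = 0.
By the quadratic formula (taking the positive root), δ = (−47000 + √10355097600.00) / 74000 ≈ 0.7400.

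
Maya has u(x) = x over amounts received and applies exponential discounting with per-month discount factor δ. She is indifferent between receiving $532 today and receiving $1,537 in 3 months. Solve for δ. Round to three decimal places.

Indifference means u(532) = δ^3 · u(1537), so δ^3 = u(532)/u(1537).
With u(x) = x: δ^3 = 532/1537 = 0.34613.
Hence δ = (0.34613)^(1/3) = 0.70212.

δ ≈ 0.702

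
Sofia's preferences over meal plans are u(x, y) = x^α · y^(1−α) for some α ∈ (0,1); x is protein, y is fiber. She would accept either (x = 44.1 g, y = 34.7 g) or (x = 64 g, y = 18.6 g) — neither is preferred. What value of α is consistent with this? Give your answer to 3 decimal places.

α ≈ 0.626

Set the two utilities equal: 44.1^α·34.7^(1−α) = 64^α·18.6^(1−α).
Taking logs: α·ln 44.1 + (1−α)·ln 34.7 = α·ln 64 + (1−α)·ln 18.6, i.e. α·-0.372423 = (1−α)·-0.623578.
With A = -0.372423 and B = -0.623578: α·A = (1−α)·B, so α = B/(A+B) = -0.623578/-0.996001 ≈ 0.626.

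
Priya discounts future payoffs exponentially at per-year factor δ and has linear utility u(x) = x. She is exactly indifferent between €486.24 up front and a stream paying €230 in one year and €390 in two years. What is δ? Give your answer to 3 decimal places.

δ ≈ 0.860

The stream is worth 230δ + 390δ² today, so 230δ + 390δ² = 486.24.
So 390δ² + 230δ − 486.24 = 0.
By the quadratic formula (taking the positive root), δ = (−230 + √811434.40) / 780 ≈ 0.860.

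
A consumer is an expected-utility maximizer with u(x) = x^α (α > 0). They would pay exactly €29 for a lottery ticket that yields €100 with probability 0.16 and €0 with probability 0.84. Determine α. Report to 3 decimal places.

α ≈ 1.480

EU(lottery) = 0.16·100^α + 0.84·0 = 0.16·100^α.
Setting u(29) equal to that: 29^α = 0.16·100^α ⇒ (29/100)^α = 0.16.
Taking logs: α·ln(29/100) = ln(0.16), so α = -1.832581 / -1.237874 ≈ 1.480.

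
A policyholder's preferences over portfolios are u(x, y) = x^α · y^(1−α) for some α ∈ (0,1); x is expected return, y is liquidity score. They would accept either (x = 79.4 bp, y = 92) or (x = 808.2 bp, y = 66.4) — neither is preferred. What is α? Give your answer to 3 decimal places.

α ≈ 0.123

The Cobb–Douglas utilities coincide, so 79.4^α·92^(1−α) = 808.2^α·66.4^(1−α).
(79.4/808.2)^α = (66.4/92)^(1−α); take logs: α·ln(79.4/808.2) = (1−α)·ln(66.4/92), i.e. α·-2.320311 = (1−α)·-0.326092.
With A = -2.320311 and B = -0.326092: α·A = (1−α)·B, so α = B/(A+B) = -0.326092/-2.646403 ≈ 0.123.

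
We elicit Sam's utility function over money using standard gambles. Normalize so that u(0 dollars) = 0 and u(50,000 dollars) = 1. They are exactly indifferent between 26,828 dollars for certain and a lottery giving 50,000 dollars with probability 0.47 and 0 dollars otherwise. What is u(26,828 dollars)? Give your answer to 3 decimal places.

0.470

u(26,828 dollars) equals the lottery's expected utility: 0.47·1 + 0.53·0 = 0.47.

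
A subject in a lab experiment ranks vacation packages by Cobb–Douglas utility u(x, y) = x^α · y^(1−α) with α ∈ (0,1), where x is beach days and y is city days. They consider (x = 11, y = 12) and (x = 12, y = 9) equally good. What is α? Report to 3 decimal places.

α ≈ 0.768

The Cobb–Douglas utilities coincide, so 11^α·12^(1−α) = 12^α·9^(1−α).
Rearrange to (11/12)^α = (9/12)^(1−α) and take logs: α·-0.087011 = (1−α)·-0.287682.
Thus α·(-0.374693) = -0.287682, so α = -0.287682/-0.374693 ≈ 0.768.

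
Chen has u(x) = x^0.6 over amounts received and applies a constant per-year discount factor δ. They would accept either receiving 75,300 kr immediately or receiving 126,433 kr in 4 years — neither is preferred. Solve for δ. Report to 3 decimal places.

Indifference means u(75300) = δ^4 · u(126433), so δ^4 = u(75300)/u(126433).
Since u(x) = x^0.6, δ^4 = (75300/126433)^0.6 = 0.59557^0.6 = 0.73276.
Taking the 4th root: δ = 0.73276^(1/4) ≈ 0.925.

δ ≈ 0.925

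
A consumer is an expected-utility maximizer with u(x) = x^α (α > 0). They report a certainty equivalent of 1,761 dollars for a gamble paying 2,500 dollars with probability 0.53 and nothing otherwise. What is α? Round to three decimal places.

Since u(0) = 0, the lottery's EU is 0.53·2500^α.
Equating: 1761^α = 0.53·2500^α, i.e. 0.7044^α = 0.53.
Taking logs: α·ln(1761/2500) = ln(0.53), so α = -0.634878 / -0.350409 ≈ 1.812.

α ≈ 1.812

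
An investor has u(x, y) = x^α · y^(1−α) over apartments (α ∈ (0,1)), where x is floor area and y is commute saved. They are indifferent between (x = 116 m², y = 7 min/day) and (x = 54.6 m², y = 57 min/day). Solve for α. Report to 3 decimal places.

α ≈ 0.736

Indifference: 116^α · 7^(1−α) = 54.6^α · 57^(1−α).
Rearrange to (116/54.6)^α = (57/7)^(1−α) and take logs: α·0.753556 = (1−α)·2.097141.
So α/(1−α) = (2.097141)/(0.753556) = 2.782993, and α = 2.782993/3.782993 ≈ 0.736.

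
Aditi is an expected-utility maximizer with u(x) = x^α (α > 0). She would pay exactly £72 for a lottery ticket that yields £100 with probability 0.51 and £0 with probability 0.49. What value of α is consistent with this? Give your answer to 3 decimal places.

Since u(0) = 0, the lottery's EU is 0.51·100^α.
Equating: 72^α = 0.51·100^α, i.e. 0.7200^α = 0.51.
α = ln(0.51) / ln(72/100) = -0.673345/-0.328504 ≈ 2.050.

α ≈ 2.050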